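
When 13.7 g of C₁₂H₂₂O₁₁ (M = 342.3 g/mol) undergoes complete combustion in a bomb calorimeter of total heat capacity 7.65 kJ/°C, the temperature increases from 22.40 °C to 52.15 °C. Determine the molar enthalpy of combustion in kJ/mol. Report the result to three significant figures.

ΔH = -5690 kJ/mol

ΔT = 52.15 − 22.40 = 29.75 °C
q_cal = C_cal × ΔT = 7.65 × 29.75 = 227.5875 kJ
n = 13.7 / 342.3 = 0.04002 mol
q_rxn = −q_cal = -227.5875 kJ
ΔH = -227.5875 / 0.04002 = -5687 kJ/mol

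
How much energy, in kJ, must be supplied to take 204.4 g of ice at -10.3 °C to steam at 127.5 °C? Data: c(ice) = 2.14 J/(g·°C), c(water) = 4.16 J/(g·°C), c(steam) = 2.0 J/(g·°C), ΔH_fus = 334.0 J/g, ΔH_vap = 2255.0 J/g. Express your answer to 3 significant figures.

q = 630 kJ

q1 (heat ice -10.3→0.0 °C): 204.4 × 2.14 × 10.3 = 4505 J
q2 (melt at 0 °C): 204.4 × 334.0 = 68270 J
q3 (heat water 0.0→100.0 °C): 204.4 × 4.16 × 100.0 = 85030 J
q4 (vaporize at 100 °C): 204.4 × 2255.0 = 460922 J
q5 (heat steam 100.0→127.5 °C): 204.4 × 2.0 × 27.5 = 11242 J
Total: 4505 + 68270 + 85030 + 460922 + 11242 = 629969 J = 630 kJ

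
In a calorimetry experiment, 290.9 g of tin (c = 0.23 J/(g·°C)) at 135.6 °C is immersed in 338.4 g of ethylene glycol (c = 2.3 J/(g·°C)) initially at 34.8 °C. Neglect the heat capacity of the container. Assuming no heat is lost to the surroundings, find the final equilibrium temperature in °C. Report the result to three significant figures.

Heat lost by tin = heat gained by ethylene glycol.
(290.9)(0.23)(135.6 − T) = (338.4)(2.3)(T − 34.8)
66.907 (135.6 − T) = 778.32 (T − 34.8)
9072.6 − 66.907 T = 778.32 T − 27086
36158.6 = 845.227 T
T = 42.78 °C

T_f = 42.8 °C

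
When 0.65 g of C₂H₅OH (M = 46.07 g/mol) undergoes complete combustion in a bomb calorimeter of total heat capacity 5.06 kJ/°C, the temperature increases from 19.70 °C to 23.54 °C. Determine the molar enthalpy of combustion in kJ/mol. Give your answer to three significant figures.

ΔT = 23.54 − 19.70 = 3.84 °C
q_cal = C_cal × ΔT = 5.06 × 3.84 = 19.4304 kJ
n = 0.65 / 46.07 = 0.01411 mol
q_rxn = −q_cal = -19.4304 kJ
ΔH = -19.4304 / 0.01411 = -1377 kJ/mol

ΔH = -1380 kJ/mol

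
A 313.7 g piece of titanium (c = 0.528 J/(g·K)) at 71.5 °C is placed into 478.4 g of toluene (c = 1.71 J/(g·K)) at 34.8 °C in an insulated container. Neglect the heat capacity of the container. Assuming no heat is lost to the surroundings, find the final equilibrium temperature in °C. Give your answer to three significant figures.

Heat lost by titanium = heat gained by toluene.
(313.7)(0.528)(71.5 − T) = (478.4)(1.71)(T − 34.8)
165.6336 (71.5 − T) = 818.064 (T − 34.8)
11843 − 165.6336 T = 818.064 T − 28469
40312 = 983.6976 T
T = 40.98 °C

T_f = 41.0 °C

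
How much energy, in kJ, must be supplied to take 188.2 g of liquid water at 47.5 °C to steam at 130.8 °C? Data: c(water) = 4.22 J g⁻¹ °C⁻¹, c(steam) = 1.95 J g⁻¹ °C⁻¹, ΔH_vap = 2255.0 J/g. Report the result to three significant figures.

q1 (heat water 47.5→100.0 °C): 188.2 × 4.22 × 52.5 = 41696 J
q2 (vaporize at 100 °C): 188.2 × 2255.0 = 424391 J
q3 (heat steam 100.0→130.8 °C): 188.2 × 1.95 × 30.8 = 11303 J
Total: 41696 + 424391 + 11303 = 477390 J = 477 kJ

q = 477 kJ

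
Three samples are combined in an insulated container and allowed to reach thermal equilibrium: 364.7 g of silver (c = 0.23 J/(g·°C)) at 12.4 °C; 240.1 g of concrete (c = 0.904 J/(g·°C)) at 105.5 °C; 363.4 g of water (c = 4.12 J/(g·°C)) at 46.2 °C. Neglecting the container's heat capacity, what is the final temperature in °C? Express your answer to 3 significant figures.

Σ mᵢcᵢ(T − Tᵢ) = 0  ⇒  T = Σ mᵢcᵢTᵢ / Σ mᵢcᵢ
Σ mᵢcᵢ = 364.7×0.23 + 240.1×0.904 + 363.4×4.12 = 1798.1394
Σ mᵢcᵢTᵢ = 83.881×12.4 + 217.0504×105.5 + 1497.208×46.2 = 93110
T = 93110 / 1798.1394 = 51.78 °C

T_f = 51.8 °C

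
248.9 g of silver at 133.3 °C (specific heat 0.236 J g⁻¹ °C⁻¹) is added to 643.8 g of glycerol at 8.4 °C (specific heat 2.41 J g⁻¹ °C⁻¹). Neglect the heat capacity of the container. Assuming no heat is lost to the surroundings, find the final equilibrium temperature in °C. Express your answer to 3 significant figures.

T_f = 13.0 °C

Heat lost by silver = heat gained by glycerol.
(248.9)(0.236)(133.3 − T) = (643.8)(2.41)(T − 8.4)
58.7404 (133.3 − T) = 1551.558 (T − 8.4)
7830.1 − 58.7404 T = 1551.558 T − 13033
20863.1 = 1610.2984 T
T = 12.96 °C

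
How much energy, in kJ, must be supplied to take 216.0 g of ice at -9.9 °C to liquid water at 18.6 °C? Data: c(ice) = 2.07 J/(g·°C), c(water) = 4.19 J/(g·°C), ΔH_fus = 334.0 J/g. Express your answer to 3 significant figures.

q1 (heat ice -9.9→0.0 °C): 216.0 × 2.07 × 9.9 = 4426 J
q2 (melt at 0 °C): 216.0 × 334.0 = 72144 J
q3 (heat water 0.0→18.6 °C): 216.0 × 4.19 × 18.6 = 16834 J
Total: 4426 + 72144 + 16834 = 93404 J = 93.4 kJ

q = 93.4 kJ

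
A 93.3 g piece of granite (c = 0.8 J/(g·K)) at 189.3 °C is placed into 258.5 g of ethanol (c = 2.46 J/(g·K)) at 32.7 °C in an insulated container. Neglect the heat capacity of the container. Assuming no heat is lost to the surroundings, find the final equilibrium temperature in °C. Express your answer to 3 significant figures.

Heat lost by granite = heat gained by ethanol.
(93.3)(0.8)(189.3 − T) = (258.5)(2.46)(T − 32.7)
74.64 (189.3 − T) = 635.91 (T − 32.7)
14129.4 − 74.64 T = 635.91 T − 20794.3
34923.7 = 710.55 T
T = 49.15 °C

T_f = 49.2 °C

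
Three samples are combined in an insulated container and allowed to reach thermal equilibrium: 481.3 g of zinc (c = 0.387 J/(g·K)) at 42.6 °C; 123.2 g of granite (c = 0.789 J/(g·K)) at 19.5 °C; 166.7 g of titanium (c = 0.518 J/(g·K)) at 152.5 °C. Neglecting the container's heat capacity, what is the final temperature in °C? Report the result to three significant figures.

Σ mᵢcᵢ(T − Tᵢ) = 0  ⇒  T = Σ mᵢcᵢTᵢ / Σ mᵢcᵢ
Σ mᵢcᵢ = 481.3×0.387 + 123.2×0.789 + 166.7×0.518 = 369.8185
Σ mᵢcᵢTᵢ = 186.2631×42.6 + 97.2048×19.5 + 86.3506×152.5 = 22999
T = 22999 / 369.8185 = 62.19 °C

T_f = 62.2 °C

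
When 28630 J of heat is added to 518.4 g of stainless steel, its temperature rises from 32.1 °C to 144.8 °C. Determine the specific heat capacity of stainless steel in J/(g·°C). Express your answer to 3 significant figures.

c = 0.490 J/(g·°C)

c = q / (m ΔT) = 28630 / (518.4 × 112.7)
c = 28630 / 58423.68 = 0.490 J/(g·°C)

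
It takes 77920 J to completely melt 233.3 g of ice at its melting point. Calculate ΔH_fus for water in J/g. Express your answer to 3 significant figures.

ΔH_fus = 334 J/g

ΔH_fus = q / m = 77920 / 233.3 = 334 J/g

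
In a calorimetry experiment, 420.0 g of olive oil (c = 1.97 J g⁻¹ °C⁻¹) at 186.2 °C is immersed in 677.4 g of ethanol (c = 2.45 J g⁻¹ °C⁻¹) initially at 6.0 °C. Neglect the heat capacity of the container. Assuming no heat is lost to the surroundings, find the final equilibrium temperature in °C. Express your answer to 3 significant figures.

T_f = 66.0 °C

Heat lost by olive oil = heat gained by ethanol.
(420.0)(1.97)(186.2 − T) = (677.4)(2.45)(T − 6.0)
827.4 (186.2 − T) = 1659.63 (T − 6.0)
154062 − 827.4 T = 1659.63 T − 9957.78
164019.78 = 2487.03 T
T = 65.95 °C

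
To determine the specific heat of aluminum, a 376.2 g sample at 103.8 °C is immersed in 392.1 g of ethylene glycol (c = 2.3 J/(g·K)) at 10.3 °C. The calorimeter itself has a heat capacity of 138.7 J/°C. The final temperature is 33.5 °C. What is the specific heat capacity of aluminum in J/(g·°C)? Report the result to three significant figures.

c = 0.913 J/(g·°C)

q_gained = (392.1 × 2.3 + 138.7) × (33.5 − 10.3) = 24140 J
q_lost = 376.2 × c × (103.8 − 33.5) = 26446.86 c
Set equal: c = 24140 / 26446.86 = 0.913 J/(g·°C)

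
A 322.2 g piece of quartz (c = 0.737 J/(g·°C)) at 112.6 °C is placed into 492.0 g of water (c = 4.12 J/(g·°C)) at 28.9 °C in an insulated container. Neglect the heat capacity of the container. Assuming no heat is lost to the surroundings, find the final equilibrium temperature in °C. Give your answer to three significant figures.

T_f = 37.7 °C

Heat lost by quartz = heat gained by water.
(322.2)(0.737)(112.6 − T) = (492.0)(4.12)(T − 28.9)
237.4614 (112.6 − T) = 2027.04 (T − 28.9)
26738 − 237.4614 T = 2027.04 T − 58581
85319 = 2264.5014 T
T = 37.68 °C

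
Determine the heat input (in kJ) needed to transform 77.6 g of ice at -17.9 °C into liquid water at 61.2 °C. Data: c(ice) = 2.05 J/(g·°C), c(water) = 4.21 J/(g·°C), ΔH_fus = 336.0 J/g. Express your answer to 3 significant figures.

q = 48.9 kJ

q1 (heat ice -17.9→0.0 °C): 77.6 × 2.05 × 17.9 = 2848 J
q2 (melt at 0 °C): 77.6 × 336.0 = 26074 J
q3 (heat water 0.0→61.2 °C): 77.6 × 4.21 × 61.2 = 19994 J
Total: 2848 + 26074 + 19994 = 48916 J = 48.9 kJ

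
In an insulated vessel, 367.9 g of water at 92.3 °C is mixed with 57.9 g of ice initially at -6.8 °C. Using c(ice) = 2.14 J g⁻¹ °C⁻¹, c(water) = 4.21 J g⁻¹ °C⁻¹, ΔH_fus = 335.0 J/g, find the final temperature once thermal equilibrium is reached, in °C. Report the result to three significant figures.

Heat to bring ice to 0 °C and melt it: q₁ = 57.9×2.14×6.8 + 57.9×335.0 = 20239 J
Heat the water can supply cooling to 0 °C: 367.9×4.21×92.3 = 142960 J > q₁, so all ice melts.
Energy balance: 367.9×4.21×(92.3 − T) = 20239 + 57.9×4.21×(T − 0)
1548.859(92.3 − T) = 20239 + 243.759 T
142960 − 20239 = 1792.618 T
T = 122721 / 1792.618 = 68.46 °C

T_f = 68.5 °C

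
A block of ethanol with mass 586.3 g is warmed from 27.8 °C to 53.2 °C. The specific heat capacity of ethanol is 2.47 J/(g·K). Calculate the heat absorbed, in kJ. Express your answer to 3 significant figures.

q = m c ΔT = 586.3 × 2.47 × (53.2 − 27.8)
q = 586.3 × 2.47 × 25.4 = 36780 J = 36.8 kJ

q = 36.8 kJ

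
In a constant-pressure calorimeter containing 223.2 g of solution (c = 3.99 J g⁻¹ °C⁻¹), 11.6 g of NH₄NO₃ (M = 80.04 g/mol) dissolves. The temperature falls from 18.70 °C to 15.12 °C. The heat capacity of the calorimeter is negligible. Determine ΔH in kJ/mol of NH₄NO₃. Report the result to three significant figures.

|ΔT| = |15.12 − 18.70| = 3.58 °C
|q_surr| = (223.2 × 3.99) × 3.58 = 890.568 × 3.58 = 3188 J
n(NH₄NO₃) = 11.6 / 80.04 = 0.1449 mol
Temperature fell, so q_rxn = +|q_surr| = 3.188 kJ
ΔH = q_rxn / n = 22.00 kJ/mol

ΔH = 22.0 kJ/mol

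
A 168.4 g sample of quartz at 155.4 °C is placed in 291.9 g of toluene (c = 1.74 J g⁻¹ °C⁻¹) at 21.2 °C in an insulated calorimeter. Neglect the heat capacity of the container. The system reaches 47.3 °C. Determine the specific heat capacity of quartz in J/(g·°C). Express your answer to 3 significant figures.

q_gained = (291.9 × 1.74) × (47.3 − 21.2) = 13260 J
q_lost = 168.4 × c × (155.4 − 47.3) = 18204.04 c
Set equal: c = 13260 / 18204.04 = 0.728 J/(g·°C)

c = 0.728 J/(g·°C)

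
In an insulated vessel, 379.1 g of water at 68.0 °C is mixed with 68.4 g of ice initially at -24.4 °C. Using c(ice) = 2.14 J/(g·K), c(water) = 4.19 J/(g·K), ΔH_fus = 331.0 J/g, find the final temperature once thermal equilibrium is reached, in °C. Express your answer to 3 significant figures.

Heat to bring ice to 0 °C and melt it: q₁ = 68.4×2.14×24.4 + 68.4×331.0 = 26212 J
Heat the water can supply cooling to 0 °C: 379.1×4.19×68.0 = 108013 J > q₁, so all ice melts.
Energy balance: 379.1×4.19×(68.0 − T) = 26212 + 68.4×4.19×(T − 0)
1588.429(68.0 − T) = 26212 + 286.596 T
108013 − 26212 = 1875.025 T
T = 81801 / 1875.025 = 43.63 °C

T_f = 43.6 °C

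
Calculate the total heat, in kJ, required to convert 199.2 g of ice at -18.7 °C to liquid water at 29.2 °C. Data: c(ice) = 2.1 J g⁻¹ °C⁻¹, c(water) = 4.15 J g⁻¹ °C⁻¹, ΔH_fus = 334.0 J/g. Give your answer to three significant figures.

q = 98.5 kJ

q1 (heat ice -18.7→0.0 °C): 199.2 × 2.1 × 18.7 = 7823 J
q2 (melt at 0 °C): 199.2 × 334.0 = 66533 J
q3 (heat water 0.0→29.2 °C): 199.2 × 4.15 × 29.2 = 24139 J
Total: 7823 + 66533 + 24139 = 98495 J = 98.5 kJ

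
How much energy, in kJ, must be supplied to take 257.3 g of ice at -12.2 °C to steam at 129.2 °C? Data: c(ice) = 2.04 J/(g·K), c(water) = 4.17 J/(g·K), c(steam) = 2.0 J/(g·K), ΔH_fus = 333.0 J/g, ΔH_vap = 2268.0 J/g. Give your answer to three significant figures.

q1 (heat ice -12.2→0.0 °C): 257.3 × 2.04 × 12.2 = 6404 J
q2 (melt at 0 °C): 257.3 × 333.0 = 85681 J
q3 (heat water 0.0→100.0 °C): 257.3 × 4.17 × 100.0 = 107294 J
q4 (vaporize at 100 °C): 257.3 × 2268.0 = 583556 J
q5 (heat steam 100.0→129.2 °C): 257.3 × 2.0 × 29.2 = 15026 J
Total: 6404 + 85681 + 107294 + 583556 + 15026 = 797961 J = 798 kJ

q = 798 kJ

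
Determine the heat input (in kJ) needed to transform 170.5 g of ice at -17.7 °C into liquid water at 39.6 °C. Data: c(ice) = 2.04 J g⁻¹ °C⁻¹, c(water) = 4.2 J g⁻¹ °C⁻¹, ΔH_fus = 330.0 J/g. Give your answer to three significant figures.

q = 90.8 kJ

q1 (heat ice -17.7→0.0 °C): 170.5 × 2.04 × 17.7 = 6156 J
q2 (melt at 0 °C): 170.5 × 330.0 = 56265 J
q3 (heat water 0.0→39.6 °C): 170.5 × 4.2 × 39.6 = 28358 J
Total: 6156 + 56265 + 28358 = 90779 J = 90.8 kJ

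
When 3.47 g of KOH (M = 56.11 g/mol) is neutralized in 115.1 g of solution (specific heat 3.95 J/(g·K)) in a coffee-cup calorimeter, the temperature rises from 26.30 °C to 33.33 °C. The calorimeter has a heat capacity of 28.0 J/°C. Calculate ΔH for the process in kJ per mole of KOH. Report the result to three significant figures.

ΔH = -54.9 kJ/mol

|ΔT| = |33.33 − 26.30| = 7.03 °C
|q_surr| = (115.1 × 3.95 + 28.0) × 7.03 = 482.645 × 7.03 = 3393 J
n(KOH) = 3.47 / 56.11 = 0.06184 mol
Temperature rose, so q_rxn = −|q_surr| = -3.393 kJ
ΔH = q_rxn / n = -54.87 kJ/mol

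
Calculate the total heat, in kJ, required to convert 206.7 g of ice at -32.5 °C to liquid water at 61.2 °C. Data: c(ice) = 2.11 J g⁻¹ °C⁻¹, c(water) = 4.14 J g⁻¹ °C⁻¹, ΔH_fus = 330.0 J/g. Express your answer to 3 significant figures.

q1 (heat ice -32.5→0.0 °C): 206.7 × 2.11 × 32.5 = 14174 J
q2 (melt at 0 °C): 206.7 × 330.0 = 68211 J
q3 (heat water 0.0→61.2 °C): 206.7 × 4.14 × 61.2 = 52371 J
Total: 14174 + 68211 + 52371 = 134756 J = 135 kJ

q = 135 kJ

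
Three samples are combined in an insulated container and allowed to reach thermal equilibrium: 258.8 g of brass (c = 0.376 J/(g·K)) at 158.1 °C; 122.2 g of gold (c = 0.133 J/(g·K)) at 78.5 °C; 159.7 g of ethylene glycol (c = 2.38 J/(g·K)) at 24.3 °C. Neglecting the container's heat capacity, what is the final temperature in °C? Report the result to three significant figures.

T_f = 52.5 °C

Σ mᵢcᵢ(T − Tᵢ) = 0  ⇒  T = Σ mᵢcᵢTᵢ / Σ mᵢcᵢ
Σ mᵢcᵢ = 258.8×0.376 + 122.2×0.133 + 159.7×2.38 = 493.6474
Σ mᵢcᵢTᵢ = 97.3088×158.1 + 16.2526×78.5 + 380.086×24.3 = 25896
T = 25896 / 493.6474 = 52.46 °C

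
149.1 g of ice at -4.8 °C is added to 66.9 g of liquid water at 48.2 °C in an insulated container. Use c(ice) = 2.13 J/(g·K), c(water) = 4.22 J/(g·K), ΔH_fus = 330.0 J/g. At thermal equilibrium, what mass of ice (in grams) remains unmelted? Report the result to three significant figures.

Heat to warm all ice to 0 °C: 149.1×2.13×4.8 = 1524.4 J
Heat released by water cooling to 0 °C: 66.9×4.22×48.2 = 13608 J
13608 J < 1524.4 + 149.1×330.0 = 50727.4 J, so not all ice melts; final T = 0 °C.
Heat left for melting: 13608 − 1524.4 = 12083.6 J
Mass melted = 12083.6 / 330.0 = 36.62 g
Ice remaining = 149.1 − 36.62 = 112.48 g

m_ice remaining = 112 g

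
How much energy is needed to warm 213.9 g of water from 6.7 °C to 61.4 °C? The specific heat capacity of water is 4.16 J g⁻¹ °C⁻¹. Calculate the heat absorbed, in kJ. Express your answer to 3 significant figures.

q = 48.7 kJ

q = m c ΔT = 213.9 × 4.16 × (61.4 − 6.7)
q = 213.9 × 4.16 × 54.7 = 48670 J = 48.7 kJ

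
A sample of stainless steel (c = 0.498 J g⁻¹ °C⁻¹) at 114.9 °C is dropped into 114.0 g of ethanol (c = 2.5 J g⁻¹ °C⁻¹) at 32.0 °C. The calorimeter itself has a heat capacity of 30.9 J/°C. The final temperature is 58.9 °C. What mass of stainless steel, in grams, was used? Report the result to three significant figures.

m = 305 g

q_gained = (114.0 × 2.5 + 30.9) × (58.9 − 32.0) = 8498 J
q_lost = m × 0.498 × (114.9 − 58.9) = 27.888 m
m = 8498 / 27.888 = 305 g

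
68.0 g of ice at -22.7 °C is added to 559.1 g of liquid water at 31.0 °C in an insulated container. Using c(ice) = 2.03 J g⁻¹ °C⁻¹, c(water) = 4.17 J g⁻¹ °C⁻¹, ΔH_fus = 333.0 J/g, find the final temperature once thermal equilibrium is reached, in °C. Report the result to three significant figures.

T_f = 17.8 °C

Heat to bring ice to 0 °C and melt it: q₁ = 68.0×2.03×22.7 + 68.0×333.0 = 25778 J
Heat the water can supply cooling to 0 °C: 559.1×4.17×31.0 = 72274.9 J > q₁, so all ice melts.
Energy balance: 559.1×4.17×(31.0 − T) = 25778 + 68.0×4.17×(T − 0)
2331.447(31.0 − T) = 25778 + 283.56 T
72274.9 − 25778 = 2615.007 T
T = 46496.9 / 2615.007 = 17.78 °C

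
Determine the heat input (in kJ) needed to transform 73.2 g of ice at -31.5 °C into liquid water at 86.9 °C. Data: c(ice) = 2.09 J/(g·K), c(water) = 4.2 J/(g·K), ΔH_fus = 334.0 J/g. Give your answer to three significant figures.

q1 (heat ice -31.5→0.0 °C): 73.2 × 2.09 × 31.5 = 4819 J
q2 (melt at 0 °C): 73.2 × 334.0 = 24449 J
q3 (heat water 0.0→86.9 °C): 73.2 × 4.2 × 86.9 = 26717 J
Total: 4819 + 24449 + 26717 = 55985 J = 56.0 kJ

q = 56.0 kJ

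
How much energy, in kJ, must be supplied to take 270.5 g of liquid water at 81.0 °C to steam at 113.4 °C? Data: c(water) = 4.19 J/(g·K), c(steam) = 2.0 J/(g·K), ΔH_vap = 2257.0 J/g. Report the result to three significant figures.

q = 639 kJ

q1 (heat water 81.0→100.0 °C): 270.5 × 4.19 × 19.0 = 21535 J
q2 (vaporize at 100 °C): 270.5 × 2257.0 = 610519 J
q3 (heat steam 100.0→113.4 °C): 270.5 × 2.0 × 13.4 = 7249 J
Total: 21535 + 610519 + 7249 = 639303 J = 639 kJ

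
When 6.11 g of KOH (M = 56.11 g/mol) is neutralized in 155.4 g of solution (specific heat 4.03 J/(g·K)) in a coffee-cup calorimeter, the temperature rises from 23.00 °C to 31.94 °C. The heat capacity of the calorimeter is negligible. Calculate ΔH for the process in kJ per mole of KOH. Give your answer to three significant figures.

|ΔT| = |31.94 − 23.00| = 8.94 °C
|q_surr| = (155.4 × 4.03) × 8.94 = 626.262 × 8.94 = 5599 J
n(KOH) = 6.11 / 56.11 = 0.1089 mol
Temperature rose, so q_rxn = −|q_surr| = -5.599 kJ
ΔH = q_rxn / n = -51.41 kJ/mol

ΔH = -51.4 kJ/mol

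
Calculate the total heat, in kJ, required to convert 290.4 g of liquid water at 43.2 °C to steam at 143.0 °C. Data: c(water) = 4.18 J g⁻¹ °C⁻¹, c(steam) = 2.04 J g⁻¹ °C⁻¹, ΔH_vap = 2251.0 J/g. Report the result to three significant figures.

q1 (heat water 43.2→100.0 °C): 290.4 × 4.18 × 56.8 = 68948 J
q2 (vaporize at 100 °C): 290.4 × 2251.0 = 653690 J
q3 (heat steam 100.0→143.0 °C): 290.4 × 2.04 × 43.0 = 25474 J
Total: 68948 + 653690 + 25474 = 748112 J = 748 kJ

q = 748 kJ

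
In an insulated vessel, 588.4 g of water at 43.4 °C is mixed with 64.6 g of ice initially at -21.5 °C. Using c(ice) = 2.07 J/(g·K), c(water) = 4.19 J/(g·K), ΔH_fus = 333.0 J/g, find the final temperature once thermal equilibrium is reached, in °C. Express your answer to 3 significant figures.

Heat to bring ice to 0 °C and melt it: q₁ = 64.6×2.07×21.5 + 64.6×333.0 = 24387 J
Heat the water can supply cooling to 0 °C: 588.4×4.19×43.4 = 106998 J > q₁, so all ice melts.
Energy balance: 588.4×4.19×(43.4 − T) = 24387 + 64.6×4.19×(T − 0)
2465.396(43.4 − T) = 24387 + 270.674 T
106998 − 24387 = 2736.070 T
T = 82611 / 2736.070 = 30.19 °C

T_f = 30.2 °C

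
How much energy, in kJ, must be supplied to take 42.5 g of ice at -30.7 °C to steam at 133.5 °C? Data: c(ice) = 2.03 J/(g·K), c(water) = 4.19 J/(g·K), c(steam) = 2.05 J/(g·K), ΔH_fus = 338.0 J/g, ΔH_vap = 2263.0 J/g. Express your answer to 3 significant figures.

q1 (heat ice -30.7→0.0 °C): 42.5 × 2.03 × 30.7 = 2649 J
q2 (melt at 0 °C): 42.5 × 338.0 = 14365 J
q3 (heat water 0.0→100.0 °C): 42.5 × 4.19 × 100.0 = 17808 J
q4 (vaporize at 100 °C): 42.5 × 2263.0 = 96178 J
q5 (heat steam 100.0→133.5 °C): 42.5 × 2.05 × 33.5 = 2919 J
Total: 2649 + 14365 + 17808 + 96178 + 2919 = 133919 J = 134 kJ

q = 134 kJ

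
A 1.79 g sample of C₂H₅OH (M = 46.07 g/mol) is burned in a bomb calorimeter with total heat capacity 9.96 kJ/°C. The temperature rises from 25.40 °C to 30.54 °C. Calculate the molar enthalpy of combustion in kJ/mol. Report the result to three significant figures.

ΔH = -1320 kJ/mol

ΔT = 30.54 − 25.40 = 5.14 °C
q_cal = C_cal × ΔT = 9.96 × 5.14 = 51.1944 kJ
n = 1.79 / 46.07 = 0.03885 mol
q_rxn = −q_cal = -51.1944 kJ
ΔH = -51.1944 / 0.03885 = -1318 kJ/mol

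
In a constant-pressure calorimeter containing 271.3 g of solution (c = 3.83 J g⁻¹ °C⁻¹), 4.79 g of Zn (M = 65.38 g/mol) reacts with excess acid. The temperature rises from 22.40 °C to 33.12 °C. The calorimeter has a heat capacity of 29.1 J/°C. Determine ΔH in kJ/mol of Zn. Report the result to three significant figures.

ΔH = -156 kJ/mol

|ΔT| = |33.12 − 22.40| = 10.72 °C
|q_surr| = (271.3 × 3.83 + 29.1) × 10.72 = 1068.179 × 10.72 = 11450 J
n(Zn) = 4.79 / 65.38 = 0.07326 mol
Temperature rose, so q_rxn = −|q_surr| = -11.45 kJ
ΔH = q_rxn / n = -156.3 kJ/mol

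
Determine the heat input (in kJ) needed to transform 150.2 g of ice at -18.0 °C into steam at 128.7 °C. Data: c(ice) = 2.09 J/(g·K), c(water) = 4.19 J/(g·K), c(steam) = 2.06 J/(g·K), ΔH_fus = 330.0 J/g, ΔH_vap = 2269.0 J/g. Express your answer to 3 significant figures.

q = 468 kJ

q1 (heat ice -18.0→0.0 °C): 150.2 × 2.09 × 18.0 = 5651 J
q2 (melt at 0 °C): 150.2 × 330.0 = 49566 J
q3 (heat water 0.0→100.0 °C): 150.2 × 4.19 × 100.0 = 62934 J
q4 (vaporize at 100 °C): 150.2 × 2269.0 = 340804 J
q5 (heat steam 100.0→128.7 °C): 150.2 × 2.06 × 28.7 = 8880 J
Total: 5651 + 49566 + 62934 + 340804 + 8880 = 467835 J = 468 kJ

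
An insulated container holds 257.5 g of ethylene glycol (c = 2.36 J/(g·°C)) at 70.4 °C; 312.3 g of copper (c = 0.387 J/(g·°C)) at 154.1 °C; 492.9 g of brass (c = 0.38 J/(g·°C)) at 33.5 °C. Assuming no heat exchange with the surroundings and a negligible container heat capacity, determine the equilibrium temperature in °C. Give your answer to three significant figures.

T_f = 73.9 °C

Σ mᵢcᵢ(T − Tᵢ) = 0  ⇒  T = Σ mᵢcᵢTᵢ / Σ mᵢcᵢ
Σ mᵢcᵢ = 257.5×2.36 + 312.3×0.387 + 492.9×0.38 = 915.8621
Σ mᵢcᵢTᵢ = 607.7×70.4 + 120.8601×154.1 + 187.302×33.5 = 67681
T = 67681 / 915.8621 = 73.90 °C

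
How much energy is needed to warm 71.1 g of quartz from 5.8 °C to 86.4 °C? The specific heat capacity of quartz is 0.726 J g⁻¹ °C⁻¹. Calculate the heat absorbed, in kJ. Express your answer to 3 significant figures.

q = m c ΔT = 71.1 × 0.726 × (86.4 − 5.8)
q = 71.1 × 0.726 × 80.6 = 4160 J = 4.16 kJ

q = 4.16 kJ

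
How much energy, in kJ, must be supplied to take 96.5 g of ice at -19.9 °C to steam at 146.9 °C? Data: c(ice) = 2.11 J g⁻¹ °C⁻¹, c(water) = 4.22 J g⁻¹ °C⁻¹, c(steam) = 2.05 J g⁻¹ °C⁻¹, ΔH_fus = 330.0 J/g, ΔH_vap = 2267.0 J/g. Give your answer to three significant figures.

q = 305 kJ

q1 (heat ice -19.9→0.0 °C): 96.5 × 2.11 × 19.9 = 4052 J
q2 (melt at 0 °C): 96.5 × 330.0 = 31845 J
q3 (heat water 0.0→100.0 °C): 96.5 × 4.22 × 100.0 = 40723 J
q4 (vaporize at 100 °C): 96.5 × 2267.0 = 218766 J
q5 (heat steam 100.0→146.9 °C): 96.5 × 2.05 × 46.9 = 9278 J
Total: 4052 + 31845 + 40723 + 218766 + 9278 = 304664 J = 305 kJ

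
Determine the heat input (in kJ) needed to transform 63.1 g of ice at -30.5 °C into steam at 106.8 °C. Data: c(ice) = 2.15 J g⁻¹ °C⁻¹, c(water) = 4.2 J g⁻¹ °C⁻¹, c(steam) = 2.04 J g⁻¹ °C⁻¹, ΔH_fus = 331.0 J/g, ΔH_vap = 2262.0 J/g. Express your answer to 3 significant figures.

q = 195 kJ

q1 (heat ice -30.5→0.0 °C): 63.1 × 2.15 × 30.5 = 4138 J
q2 (melt at 0 °C): 63.1 × 331.0 = 20886 J
q3 (heat water 0.0→100.0 °C): 63.1 × 4.2 × 100.0 = 26502 J
q4 (vaporize at 100 °C): 63.1 × 2262.0 = 142732 J
q5 (heat steam 100.0→106.8 °C): 63.1 × 2.04 × 6.8 = 875 J
Total: 4138 + 20886 + 26502 + 142732 + 875 = 195133 J = 195 kJ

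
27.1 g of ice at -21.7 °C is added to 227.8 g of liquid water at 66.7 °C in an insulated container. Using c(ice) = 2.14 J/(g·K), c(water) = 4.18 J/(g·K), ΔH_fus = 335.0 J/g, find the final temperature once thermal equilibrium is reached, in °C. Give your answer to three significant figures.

T_f = 49.9 °C

Heat to bring ice to 0 °C and melt it: q₁ = 27.1×2.14×21.7 + 27.1×335.0 = 10337 J
Heat the water can supply cooling to 0 °C: 227.8×4.18×66.7 = 63512.0 J > q₁, so all ice melts.
Energy balance: 227.8×4.18×(66.7 − T) = 10337 + 27.1×4.18×(T − 0)
952.204(66.7 − T) = 10337 + 113.278 T
63512.0 − 10337 = 1065.482 T
T = 53175.0 / 1065.482 = 49.91 °C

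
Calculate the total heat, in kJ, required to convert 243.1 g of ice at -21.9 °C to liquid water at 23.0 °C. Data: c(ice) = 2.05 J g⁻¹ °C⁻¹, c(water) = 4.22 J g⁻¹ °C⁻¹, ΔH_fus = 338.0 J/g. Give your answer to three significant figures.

q1 (heat ice -21.9→0.0 °C): 243.1 × 2.05 × 21.9 = 10914 J
q2 (melt at 0 °C): 243.1 × 338.0 = 82168 J
q3 (heat water 0.0→23.0 °C): 243.1 × 4.22 × 23.0 = 23595 J
Total: 10914 + 82168 + 23595 = 116677 J = 117 kJ

q = 117 kJ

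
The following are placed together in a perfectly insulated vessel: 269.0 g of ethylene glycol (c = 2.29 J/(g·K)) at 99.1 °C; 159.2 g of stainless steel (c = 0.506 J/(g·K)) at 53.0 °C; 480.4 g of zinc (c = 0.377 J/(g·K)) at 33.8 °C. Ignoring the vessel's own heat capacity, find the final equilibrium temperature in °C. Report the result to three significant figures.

T_f = 81.4 °C

Σ mᵢcᵢ(T − Tᵢ) = 0  ⇒  T = Σ mᵢcᵢTᵢ / Σ mᵢcᵢ
Σ mᵢcᵢ = 269.0×2.29 + 159.2×0.506 + 480.4×0.377 = 877.6760
Σ mᵢcᵢTᵢ = 616.01×99.1 + 80.5552×53.0 + 181.1108×33.8 = 71438
T = 71438 / 877.6760 = 81.39 °C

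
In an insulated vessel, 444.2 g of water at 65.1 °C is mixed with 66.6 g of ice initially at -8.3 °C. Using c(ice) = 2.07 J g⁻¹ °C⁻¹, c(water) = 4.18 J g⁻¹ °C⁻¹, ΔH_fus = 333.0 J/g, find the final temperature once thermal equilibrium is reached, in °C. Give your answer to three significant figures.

Heat to bring ice to 0 °C and melt it: q₁ = 66.6×2.07×8.3 + 66.6×333.0 = 23322 J
Heat the water can supply cooling to 0 °C: 444.2×4.18×65.1 = 120875 J > q₁, so all ice melts.
Energy balance: 444.2×4.18×(65.1 − T) = 23322 + 66.6×4.18×(T − 0)
1856.756(65.1 − T) = 23322 + 278.388 T
120875 − 23322 = 2135.144 T
T = 97553 / 2135.144 = 45.69 °C

T_f = 45.7 °C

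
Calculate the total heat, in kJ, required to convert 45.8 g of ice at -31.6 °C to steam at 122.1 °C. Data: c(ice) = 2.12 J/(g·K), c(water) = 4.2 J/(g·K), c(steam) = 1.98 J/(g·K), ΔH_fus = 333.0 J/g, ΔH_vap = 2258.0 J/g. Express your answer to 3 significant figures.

q = 143 kJ

q1 (heat ice -31.6→0.0 °C): 45.8 × 2.12 × 31.6 = 3068 J
q2 (melt at 0 °C): 45.8 × 333.0 = 15251 J
q3 (heat water 0.0→100.0 °C): 45.8 × 4.2 × 100.0 = 19236 J
q4 (vaporize at 100 °C): 45.8 × 2258.0 = 103416 J
q5 (heat steam 100.0→122.1 °C): 45.8 × 1.98 × 22.1 = 2004 J
Total: 3068 + 15251 + 19236 + 103416 + 2004 = 142975 J = 143 kJ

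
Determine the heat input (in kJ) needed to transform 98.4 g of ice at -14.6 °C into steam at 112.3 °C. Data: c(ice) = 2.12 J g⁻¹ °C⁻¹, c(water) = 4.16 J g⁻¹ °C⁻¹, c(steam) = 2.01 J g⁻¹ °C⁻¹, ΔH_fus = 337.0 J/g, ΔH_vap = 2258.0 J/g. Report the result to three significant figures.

q = 302 kJ

q1 (heat ice -14.6→0.0 °C): 98.4 × 2.12 × 14.6 = 3046 J
q2 (melt at 0 °C): 98.4 × 337.0 = 33161 J
q3 (heat water 0.0→100.0 °C): 98.4 × 4.16 × 100.0 = 40934 J
q4 (vaporize at 100 °C): 98.4 × 2258.0 = 222187 J
q5 (heat steam 100.0→112.3 °C): 98.4 × 2.01 × 12.3 = 2433 J
Total: 3046 + 33161 + 40934 + 222187 + 2433 = 301761 J = 302 kJ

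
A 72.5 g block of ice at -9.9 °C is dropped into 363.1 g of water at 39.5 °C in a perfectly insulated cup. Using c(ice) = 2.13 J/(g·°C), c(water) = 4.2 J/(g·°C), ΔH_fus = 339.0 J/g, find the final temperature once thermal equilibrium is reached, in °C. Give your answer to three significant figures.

Heat to bring ice to 0 °C and melt it: q₁ = 72.5×2.13×9.9 + 72.5×339.0 = 26106 J
Heat the water can supply cooling to 0 °C: 363.1×4.2×39.5 = 60238.3 J > q₁, so all ice melts.
Energy balance: 363.1×4.2×(39.5 − T) = 26106 + 72.5×4.2×(T − 0)
1525.02(39.5 − T) = 26106 + 304.5 T
60238.3 − 26106 = 1829.52 T
T = 34132.3 / 1829.52 = 18.66 °C

T_f = 18.7 °C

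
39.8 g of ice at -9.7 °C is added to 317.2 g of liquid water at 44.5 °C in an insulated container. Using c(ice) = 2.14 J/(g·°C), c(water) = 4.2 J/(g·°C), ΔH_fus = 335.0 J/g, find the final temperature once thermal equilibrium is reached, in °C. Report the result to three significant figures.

Heat to bring ice to 0 °C and melt it: q₁ = 39.8×2.14×9.7 + 39.8×335.0 = 14159 J
Heat the water can supply cooling to 0 °C: 317.2×4.2×44.5 = 59284.7 J > q₁, so all ice melts.
Energy balance: 317.2×4.2×(44.5 − T) = 14159 + 39.8×4.2×(T − 0)
1332.24(44.5 − T) = 14159 + 167.16 T
59284.7 − 14159 = 1499.40 T
T = 45125.7 / 1499.40 = 30.10 °C

T_f = 30.1 °C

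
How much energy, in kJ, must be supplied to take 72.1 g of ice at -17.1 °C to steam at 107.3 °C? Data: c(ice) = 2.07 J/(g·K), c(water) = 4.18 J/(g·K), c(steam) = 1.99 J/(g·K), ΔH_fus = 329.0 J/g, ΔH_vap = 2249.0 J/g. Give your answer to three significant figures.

q1 (heat ice -17.1→0.0 °C): 72.1 × 2.07 × 17.1 = 2552 J
q2 (melt at 0 °C): 72.1 × 329.0 = 23721 J
q3 (heat water 0.0→100.0 °C): 72.1 × 4.18 × 100.0 = 30138 J
q4 (vaporize at 100 °C): 72.1 × 2249.0 = 162153 J
q5 (heat steam 100.0→107.3 °C): 72.1 × 1.99 × 7.3 = 1047 J
Total: 2552 + 23721 + 30138 + 162153 + 1047 = 219611 J = 220 kJ

q = 220 kJ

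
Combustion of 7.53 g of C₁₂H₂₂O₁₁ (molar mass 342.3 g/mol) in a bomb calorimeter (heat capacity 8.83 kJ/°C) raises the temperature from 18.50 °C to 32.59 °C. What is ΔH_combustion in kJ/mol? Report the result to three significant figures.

ΔT = 32.59 − 18.50 = 14.09 °C
q_cal = C_cal × ΔT = 8.83 × 14.09 = 124.4147 kJ
n = 7.53 / 342.3 = 0.02200 mol
q_rxn = −q_cal = -124.4147 kJ
ΔH = -124.4147 / 0.02200 = -5655 kJ/mol

ΔH = -5660 kJ/mol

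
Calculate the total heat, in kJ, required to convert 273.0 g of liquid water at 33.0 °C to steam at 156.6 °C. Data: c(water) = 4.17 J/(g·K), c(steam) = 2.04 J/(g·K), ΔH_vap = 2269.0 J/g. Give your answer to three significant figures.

q = 727 kJ

q1 (heat water 33.0→100.0 °C): 273.0 × 4.17 × 67.0 = 76273 J
q2 (vaporize at 100 °C): 273.0 × 2269.0 = 619437 J
q3 (heat steam 100.0→156.6 °C): 273.0 × 2.04 × 56.6 = 31522 J
Total: 76273 + 619437 + 31522 = 727232 J = 727 kJ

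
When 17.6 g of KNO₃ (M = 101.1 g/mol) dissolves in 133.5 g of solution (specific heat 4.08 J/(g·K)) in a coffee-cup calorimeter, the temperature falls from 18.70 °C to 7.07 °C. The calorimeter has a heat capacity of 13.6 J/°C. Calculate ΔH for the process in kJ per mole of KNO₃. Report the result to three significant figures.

|ΔT| = |7.07 − 18.70| = 11.63 °C
|q_surr| = (133.5 × 4.08 + 13.6) × 11.63 = 558.28 × 11.63 = 6493 J
n(KNO₃) = 17.6 / 101.1 = 0.1741 mol
Temperature fell, so q_rxn = +|q_surr| = 6.493 kJ
ΔH = q_rxn / n = 37.29 kJ/mol

ΔH = 37.3 kJ/mol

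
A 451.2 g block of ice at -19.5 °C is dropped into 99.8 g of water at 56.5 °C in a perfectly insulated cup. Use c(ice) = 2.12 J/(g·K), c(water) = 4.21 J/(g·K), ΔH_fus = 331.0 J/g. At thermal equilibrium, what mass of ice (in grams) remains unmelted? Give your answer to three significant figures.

m_ice remaining = 436 g

Heat to warm all ice to 0 °C: 451.2×2.12×19.5 = 18653 J
Heat released by water cooling to 0 °C: 99.8×4.21×56.5 = 23739 J
23739 J < 18653 + 451.2×331.0 = 168000.2 J, so not all ice melts; final T = 0 °C.
Heat left for melting: 23739 − 18653 = 5086 J
Mass melted = 5086 / 331.0 = 15.37 g
Ice remaining = 451.2 − 15.37 = 435.83 g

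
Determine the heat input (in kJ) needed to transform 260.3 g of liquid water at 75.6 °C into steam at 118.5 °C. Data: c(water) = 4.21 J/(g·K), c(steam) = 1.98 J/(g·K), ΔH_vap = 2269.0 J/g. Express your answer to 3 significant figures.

q1 (heat water 75.6→100.0 °C): 260.3 × 4.21 × 24.4 = 26739 J
q2 (vaporize at 100 °C): 260.3 × 2269.0 = 590621 J
q3 (heat steam 100.0→118.5 °C): 260.3 × 1.98 × 18.5 = 9535 J
Total: 26739 + 590621 + 9535 = 626895 J = 627 kJ

q = 627 kJ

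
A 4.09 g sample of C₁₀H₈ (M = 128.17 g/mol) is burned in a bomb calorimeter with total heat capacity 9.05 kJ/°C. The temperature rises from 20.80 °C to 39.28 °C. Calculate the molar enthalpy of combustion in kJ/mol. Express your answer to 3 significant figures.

ΔH = -5240 kJ/mol

ΔT = 39.28 − 20.80 = 18.48 °C
q_cal = C_cal × ΔT = 9.05 × 18.48 = 167.244 kJ
n = 4.09 / 128.17 = 0.03191 mol
q_rxn = −q_cal = -167.244 kJ
ΔH = -167.244 / 0.03191 = -5241 kJ/mol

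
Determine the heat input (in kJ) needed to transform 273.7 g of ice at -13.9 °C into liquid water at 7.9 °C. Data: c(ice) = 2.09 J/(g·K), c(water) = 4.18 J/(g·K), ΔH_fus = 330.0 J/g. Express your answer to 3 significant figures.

q1 (heat ice -13.9→0.0 °C): 273.7 × 2.09 × 13.9 = 7951 J
q2 (melt at 0 °C): 273.7 × 330.0 = 90321 J
q3 (heat water 0.0→7.9 °C): 273.7 × 4.18 × 7.9 = 9038 J
Total: 7951 + 90321 + 9038 = 107310 J = 107 kJ

q = 107 kJ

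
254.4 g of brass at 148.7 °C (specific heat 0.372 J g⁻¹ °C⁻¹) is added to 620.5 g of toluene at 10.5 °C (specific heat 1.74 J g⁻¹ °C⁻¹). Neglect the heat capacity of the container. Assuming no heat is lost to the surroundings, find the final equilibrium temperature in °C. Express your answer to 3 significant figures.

T_f = 21.6 °C

Heat lost by brass = heat gained by toluene.
(254.4)(0.372)(148.7 − T) = (620.5)(1.74)(T − 10.5)
94.6368 (148.7 − T) = 1079.67 (T − 10.5)
14072 − 94.6368 T = 1079.67 T − 11337
25409 = 1174.3068 T
T = 21.64 °C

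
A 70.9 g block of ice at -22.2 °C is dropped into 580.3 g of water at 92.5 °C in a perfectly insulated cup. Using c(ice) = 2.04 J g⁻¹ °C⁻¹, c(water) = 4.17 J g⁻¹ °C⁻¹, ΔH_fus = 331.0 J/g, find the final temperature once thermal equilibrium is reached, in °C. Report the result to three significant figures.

T_f = 72.6 °C

Heat to bring ice to 0 °C and melt it: q₁ = 70.9×2.04×22.2 + 70.9×331.0 = 26679 J
Heat the water can supply cooling to 0 °C: 580.3×4.17×92.5 = 223836 J > q₁, so all ice melts.
Energy balance: 580.3×4.17×(92.5 − T) = 26679 + 70.9×4.17×(T − 0)
2419.851(92.5 − T) = 26679 + 295.653 T
223836 − 26679 = 2715.504 T
T = 197157 / 2715.504 = 72.60 °C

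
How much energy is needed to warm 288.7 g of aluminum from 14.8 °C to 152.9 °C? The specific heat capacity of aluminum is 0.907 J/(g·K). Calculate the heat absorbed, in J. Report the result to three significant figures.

q = m c ΔT = 288.7 × 0.907 × (152.9 − 14.8)
q = 288.7 × 0.907 × 138.1 = 36160 J

q = 36200 J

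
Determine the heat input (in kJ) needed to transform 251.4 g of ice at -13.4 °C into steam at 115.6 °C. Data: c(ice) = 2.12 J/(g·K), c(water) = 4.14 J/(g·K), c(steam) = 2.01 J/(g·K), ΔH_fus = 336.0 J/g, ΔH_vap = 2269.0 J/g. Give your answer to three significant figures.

q1 (heat ice -13.4→0.0 °C): 251.4 × 2.12 × 13.4 = 7142 J
q2 (melt at 0 °C): 251.4 × 336.0 = 84470 J
q3 (heat water 0.0→100.0 °C): 251.4 × 4.14 × 100.0 = 104080 J
q4 (vaporize at 100 °C): 251.4 × 2269.0 = 570427 J
q5 (heat steam 100.0→115.6 °C): 251.4 × 2.01 × 15.6 = 7883 J
Total: 7142 + 84470 + 104080 + 570427 + 7883 = 774002 J = 774 kJ

q = 774 kJ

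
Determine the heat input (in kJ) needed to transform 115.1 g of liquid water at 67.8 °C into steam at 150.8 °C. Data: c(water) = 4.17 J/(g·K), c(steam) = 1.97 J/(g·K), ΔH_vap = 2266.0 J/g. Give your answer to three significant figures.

q = 288 kJ

q1 (heat water 67.8→100.0 °C): 115.1 × 4.17 × 32.2 = 15455 J
q2 (vaporize at 100 °C): 115.1 × 2266.0 = 260817 J
q3 (heat steam 100.0→150.8 °C): 115.1 × 1.97 × 50.8 = 11519 J
Total: 15455 + 260817 + 11519 = 287791 J = 288 kJ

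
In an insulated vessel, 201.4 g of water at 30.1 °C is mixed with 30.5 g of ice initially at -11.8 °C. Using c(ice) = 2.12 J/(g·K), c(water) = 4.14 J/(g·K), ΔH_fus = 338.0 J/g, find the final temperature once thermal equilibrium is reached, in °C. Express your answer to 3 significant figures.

Heat to bring ice to 0 °C and melt it: q₁ = 30.5×2.12×11.8 + 30.5×338.0 = 11072 J
Heat the water can supply cooling to 0 °C: 201.4×4.14×30.1 = 25097.3 J > q₁, so all ice melts.
Energy balance: 201.4×4.14×(30.1 − T) = 11072 + 30.5×4.14×(T − 0)
833.796(30.1 − T) = 11072 + 126.27 T
25097.3 − 11072 = 960.066 T
T = 14025.3 / 960.066 = 14.61 °C

T_f = 14.6 °C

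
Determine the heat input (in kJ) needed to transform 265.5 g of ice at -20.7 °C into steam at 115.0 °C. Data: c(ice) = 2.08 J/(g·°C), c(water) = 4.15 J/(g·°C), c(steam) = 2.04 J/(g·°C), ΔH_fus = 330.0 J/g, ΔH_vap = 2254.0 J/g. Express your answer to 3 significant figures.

q = 816 kJ

q1 (heat ice -20.7→0.0 °C): 265.5 × 2.08 × 20.7 = 11431 J
q2 (melt at 0 °C): 265.5 × 330.0 = 87615 J
q3 (heat water 0.0→100.0 °C): 265.5 × 4.15 × 100.0 = 110183 J
q4 (vaporize at 100 °C): 265.5 × 2254.0 = 598437 J
q5 (heat steam 100.0→115.0 °C): 265.5 × 2.04 × 15.0 = 8124 J
Total: 11431 + 87615 + 110183 + 598437 + 8124 = 815790 J = 816 kJ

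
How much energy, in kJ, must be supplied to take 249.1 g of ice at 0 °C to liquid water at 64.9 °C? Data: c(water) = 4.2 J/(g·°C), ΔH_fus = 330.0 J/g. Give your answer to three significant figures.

q1 (melt at 0 °C): 249.1 × 330.0 = 82203 J
q2 (heat water 0.0→64.9 °C): 249.1 × 4.2 × 64.9 = 67900 J
Total: 82203 + 67900 = 150103 J = 150 kJ

q = 150 kJ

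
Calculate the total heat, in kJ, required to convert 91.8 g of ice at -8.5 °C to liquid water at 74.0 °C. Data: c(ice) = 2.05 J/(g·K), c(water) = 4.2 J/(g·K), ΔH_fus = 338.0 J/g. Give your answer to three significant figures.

q = 61.2 kJ

q1 (heat ice -8.5→0.0 °C): 91.8 × 2.05 × 8.5 = 1600 J
q2 (melt at 0 °C): 91.8 × 338.0 = 31028 J
q3 (heat water 0.0→74.0 °C): 91.8 × 4.2 × 74.0 = 28531 J
Total: 1600 + 31028 + 28531 = 61159 J = 61.2 kJ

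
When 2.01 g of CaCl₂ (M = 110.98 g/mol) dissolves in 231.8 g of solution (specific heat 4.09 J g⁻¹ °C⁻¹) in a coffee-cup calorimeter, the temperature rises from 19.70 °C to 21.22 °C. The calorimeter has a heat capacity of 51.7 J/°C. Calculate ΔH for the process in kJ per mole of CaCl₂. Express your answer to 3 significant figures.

ΔH = -83.9 kJ/mol

|ΔT| = |21.22 − 19.70| = 1.52 °C
|q_surr| = (231.8 × 4.09 + 51.7) × 1.52 = 999.762 × 1.52 = 1520 J
n(CaCl₂) = 2.01 / 110.98 = 0.01811 mol
Temperature rose, so q_rxn = −|q_surr| = -1.520 kJ
ΔH = q_rxn / n = -83.93 kJ/mol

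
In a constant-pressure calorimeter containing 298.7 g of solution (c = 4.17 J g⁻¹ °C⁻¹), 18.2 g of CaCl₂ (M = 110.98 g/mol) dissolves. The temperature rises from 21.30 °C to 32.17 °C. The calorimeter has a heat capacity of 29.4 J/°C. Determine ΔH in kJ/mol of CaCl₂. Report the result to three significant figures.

ΔH = -84.5 kJ/mol

|ΔT| = |32.17 − 21.30| = 10.87 °C
|q_surr| = (298.7 × 4.17 + 29.4) × 10.87 = 1274.979 × 10.87 = 13860 J
n(CaCl₂) = 18.2 / 110.98 = 0.1640 mol
Temperature rose, so q_rxn = −|q_surr| = -13.86 kJ
ΔH = q_rxn / n = -84.51 kJ/mol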